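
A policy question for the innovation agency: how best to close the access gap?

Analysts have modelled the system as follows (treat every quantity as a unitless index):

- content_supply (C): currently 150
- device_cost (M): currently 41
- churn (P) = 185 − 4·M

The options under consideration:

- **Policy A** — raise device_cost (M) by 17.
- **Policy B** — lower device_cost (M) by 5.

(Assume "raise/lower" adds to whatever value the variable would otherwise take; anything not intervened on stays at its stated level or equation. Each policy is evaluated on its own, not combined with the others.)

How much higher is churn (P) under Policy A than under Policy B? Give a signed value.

Policy A (M + 17):
  M = 41 + 17 = 58
  P = 185 − 4·58 = -47
Policy B (M − 5):
  M = 41 − 5 = 36
  P = 185 − 4·36 = 41
P: -47 − 41 = -88

-88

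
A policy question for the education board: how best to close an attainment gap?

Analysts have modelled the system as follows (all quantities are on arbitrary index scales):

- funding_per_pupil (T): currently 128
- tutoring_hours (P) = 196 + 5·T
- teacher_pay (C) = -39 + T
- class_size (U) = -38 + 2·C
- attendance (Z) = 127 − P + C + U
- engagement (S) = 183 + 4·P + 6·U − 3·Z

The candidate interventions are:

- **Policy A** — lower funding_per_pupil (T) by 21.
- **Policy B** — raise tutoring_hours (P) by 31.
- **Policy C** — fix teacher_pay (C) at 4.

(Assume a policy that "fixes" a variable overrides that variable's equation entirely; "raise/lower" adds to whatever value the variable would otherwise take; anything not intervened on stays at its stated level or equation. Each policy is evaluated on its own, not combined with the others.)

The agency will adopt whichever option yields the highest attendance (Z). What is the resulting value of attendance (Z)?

Policy A (T − 21):
  T = 128 − 21 = 107
  P = 196 + 5·107 = 731
  C = -39 + 107 = 68
  U = -38 + 2·68 = 98
  Z = 127 − 731 + 68 + 98 = -438
Policy B (P + 31):
  T = 128
  P = 196 + 5·128 (+31 from intervention) = 867
  C = -39 + 128 = 89
  U = -38 + 2·89 = 140
  Z = 127 − 867 + 89 + 140 = -511
Policy C (C := 4):
  T = 128
  P = 196 + 5·128 = 836
  C = 4
  U = -38 + 2·4 = -30
  Z = 127 − 836 + 4 + (-30) = -735
Comparing — Policy A: Z=-438, Policy B: Z=-511, Policy C: Z=-735. Highest is -438 (Policy A).

-438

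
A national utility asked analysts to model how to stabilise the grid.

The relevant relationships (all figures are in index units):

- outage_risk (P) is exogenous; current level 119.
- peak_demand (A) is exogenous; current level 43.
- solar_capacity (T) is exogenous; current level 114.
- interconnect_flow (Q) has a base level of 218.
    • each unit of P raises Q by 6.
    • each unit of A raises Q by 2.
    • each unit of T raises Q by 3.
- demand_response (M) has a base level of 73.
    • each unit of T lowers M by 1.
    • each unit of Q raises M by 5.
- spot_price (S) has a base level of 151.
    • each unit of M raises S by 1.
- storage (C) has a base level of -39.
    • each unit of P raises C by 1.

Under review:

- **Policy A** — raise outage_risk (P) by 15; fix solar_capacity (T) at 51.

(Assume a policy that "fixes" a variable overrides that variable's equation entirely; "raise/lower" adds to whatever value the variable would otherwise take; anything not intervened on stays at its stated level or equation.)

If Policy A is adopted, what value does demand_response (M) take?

Policy A (P + 15, T := 51):
  P = 119 + 15 = 134
  A = 43
  T = 51
  Q = 218 + 6·134 + 2·43 + 3·51 = 1261
  M = 73 − 51 + 5·1261 = 6327

6327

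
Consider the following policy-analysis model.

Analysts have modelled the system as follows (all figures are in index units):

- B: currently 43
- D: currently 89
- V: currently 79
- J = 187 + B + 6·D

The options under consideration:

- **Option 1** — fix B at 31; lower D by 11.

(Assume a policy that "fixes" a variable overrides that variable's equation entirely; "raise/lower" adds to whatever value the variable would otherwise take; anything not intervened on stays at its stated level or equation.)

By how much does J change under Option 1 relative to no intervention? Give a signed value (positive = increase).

-78

Baseline:
  B = 43
  D = 89
  J = 187 + 43 + 6·89 = 764
Option 1 (B := 31, D − 11):
  B = 31
  D = 89 − 11 = 78
  J = 187 + 31 + 6·78 = 686
Change in J: 686 − 764 = -78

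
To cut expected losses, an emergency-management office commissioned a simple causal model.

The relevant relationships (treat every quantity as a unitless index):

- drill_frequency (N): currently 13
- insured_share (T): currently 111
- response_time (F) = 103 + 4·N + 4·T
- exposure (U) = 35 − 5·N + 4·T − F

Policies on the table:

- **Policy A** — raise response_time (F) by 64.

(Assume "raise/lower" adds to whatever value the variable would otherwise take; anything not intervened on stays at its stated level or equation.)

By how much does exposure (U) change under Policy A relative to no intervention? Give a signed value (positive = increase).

-64

Baseline:
  N = 13
  T = 111
  F = 103 + 4·13 + 4·111 = 599
  U = 35 − 5·13 + 4·111 − 599 = -185
Policy A (F + 64):
  N = 13
  T = 111
  F = 103 + 4·13 + 4·111 (+64 from intervention) = 663
  U = 35 − 5·13 + 4·111 − 663 = -249
Change in U: -249 − (-185) = -64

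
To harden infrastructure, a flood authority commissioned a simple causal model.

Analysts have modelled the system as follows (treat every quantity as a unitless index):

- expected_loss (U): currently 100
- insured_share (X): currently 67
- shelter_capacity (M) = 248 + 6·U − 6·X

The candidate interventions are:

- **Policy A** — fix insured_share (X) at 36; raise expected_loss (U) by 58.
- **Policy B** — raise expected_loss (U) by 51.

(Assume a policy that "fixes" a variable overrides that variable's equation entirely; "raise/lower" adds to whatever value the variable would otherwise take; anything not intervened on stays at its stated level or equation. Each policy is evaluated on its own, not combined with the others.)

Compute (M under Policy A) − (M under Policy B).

228

Policy A (X := 36, U + 58):
  U = 100 + 58 = 158
  X = 36
  M = 248 + 6·158 − 6·36 = 980
Policy B (U + 51):
  U = 100 + 51 = 151
  X = 67
  M = 248 + 6·151 − 6·67 = 752
M: 980 − 752 = 228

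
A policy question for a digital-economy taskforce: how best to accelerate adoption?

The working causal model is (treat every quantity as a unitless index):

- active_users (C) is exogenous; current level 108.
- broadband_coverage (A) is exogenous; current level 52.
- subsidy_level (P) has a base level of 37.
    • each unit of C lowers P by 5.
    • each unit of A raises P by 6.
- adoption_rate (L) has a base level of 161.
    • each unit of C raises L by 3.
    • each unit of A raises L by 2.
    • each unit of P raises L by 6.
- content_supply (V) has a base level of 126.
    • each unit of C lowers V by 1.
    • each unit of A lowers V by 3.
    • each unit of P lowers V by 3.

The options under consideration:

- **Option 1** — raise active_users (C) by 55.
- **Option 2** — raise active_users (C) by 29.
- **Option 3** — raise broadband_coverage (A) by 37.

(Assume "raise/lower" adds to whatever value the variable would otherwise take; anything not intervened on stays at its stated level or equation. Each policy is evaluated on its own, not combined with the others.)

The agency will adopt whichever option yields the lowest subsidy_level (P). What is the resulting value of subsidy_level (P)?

Option 1 (C + 55):
  C = 108 + 55 = 163
  A = 52
  P = 37 − 5·163 + 6·52 = -466
Option 2 (C + 29):
  C = 108 + 29 = 137
  A = 52
  P = 37 − 5·137 + 6·52 = -336
Option 3 (A + 37):
  C = 108
  A = 52 + 37 = 89
  P = 37 − 5·108 + 6·89 = 31
Comparing — Option 1: P=-466, Option 2: P=-336, Option 3: P=31. Lowest is -466 (Option 1).

-466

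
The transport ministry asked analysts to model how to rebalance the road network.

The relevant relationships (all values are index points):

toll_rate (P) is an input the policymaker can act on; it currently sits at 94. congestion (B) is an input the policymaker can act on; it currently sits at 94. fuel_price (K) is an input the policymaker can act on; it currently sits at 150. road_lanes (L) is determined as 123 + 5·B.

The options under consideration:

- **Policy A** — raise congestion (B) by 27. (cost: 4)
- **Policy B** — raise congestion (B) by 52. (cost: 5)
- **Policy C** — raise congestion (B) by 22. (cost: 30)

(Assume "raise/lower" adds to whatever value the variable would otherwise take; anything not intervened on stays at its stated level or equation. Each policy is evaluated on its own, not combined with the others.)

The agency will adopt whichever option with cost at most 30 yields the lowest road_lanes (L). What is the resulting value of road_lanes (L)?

Policy A (B + 27):
  B = 94 + 27 = 121
  L = 123 + 5·121 = 728
Policy B (B + 52):
  B = 94 + 52 = 146
  L = 123 + 5·146 = 853
Policy C (B + 22):
  B = 94 + 22 = 116
  L = 123 + 5·116 = 703
Comparing — Policy A: L=728, Policy B: L=853, Policy C: L=703. Lowest is 703 (Policy C).

703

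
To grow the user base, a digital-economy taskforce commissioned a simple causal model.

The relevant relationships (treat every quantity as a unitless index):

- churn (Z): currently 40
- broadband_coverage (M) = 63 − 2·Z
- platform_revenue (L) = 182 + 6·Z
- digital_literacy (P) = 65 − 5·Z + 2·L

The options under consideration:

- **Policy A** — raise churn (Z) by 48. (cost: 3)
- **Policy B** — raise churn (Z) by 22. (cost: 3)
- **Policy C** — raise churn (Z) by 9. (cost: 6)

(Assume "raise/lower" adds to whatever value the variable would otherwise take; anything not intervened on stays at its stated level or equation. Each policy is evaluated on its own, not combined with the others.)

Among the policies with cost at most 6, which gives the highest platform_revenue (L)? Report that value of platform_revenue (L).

Policy A (Z + 48):
  Z = 40 + 48 = 88
  L = 182 + 6·88 = 710
Policy B (Z + 22):
  Z = 40 + 22 = 62
  L = 182 + 6·62 = 554
Policy C (Z + 9):
  Z = 40 + 9 = 49
  L = 182 + 6·49 = 476
Comparing — Policy A: L=710, Policy B: L=554, Policy C: L=476. Highest is 710 (Policy A).

710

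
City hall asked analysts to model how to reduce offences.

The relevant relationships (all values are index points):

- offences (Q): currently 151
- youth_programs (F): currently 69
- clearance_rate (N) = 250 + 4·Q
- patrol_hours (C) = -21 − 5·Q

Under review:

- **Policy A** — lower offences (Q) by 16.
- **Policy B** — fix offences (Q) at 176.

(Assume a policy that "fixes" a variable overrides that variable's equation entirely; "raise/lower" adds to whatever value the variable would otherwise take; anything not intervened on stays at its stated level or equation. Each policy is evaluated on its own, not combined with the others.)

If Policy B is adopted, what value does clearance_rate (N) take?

Policy B (Q := 176):
  Q = 176
  N = 250 + 4·176 = 954

954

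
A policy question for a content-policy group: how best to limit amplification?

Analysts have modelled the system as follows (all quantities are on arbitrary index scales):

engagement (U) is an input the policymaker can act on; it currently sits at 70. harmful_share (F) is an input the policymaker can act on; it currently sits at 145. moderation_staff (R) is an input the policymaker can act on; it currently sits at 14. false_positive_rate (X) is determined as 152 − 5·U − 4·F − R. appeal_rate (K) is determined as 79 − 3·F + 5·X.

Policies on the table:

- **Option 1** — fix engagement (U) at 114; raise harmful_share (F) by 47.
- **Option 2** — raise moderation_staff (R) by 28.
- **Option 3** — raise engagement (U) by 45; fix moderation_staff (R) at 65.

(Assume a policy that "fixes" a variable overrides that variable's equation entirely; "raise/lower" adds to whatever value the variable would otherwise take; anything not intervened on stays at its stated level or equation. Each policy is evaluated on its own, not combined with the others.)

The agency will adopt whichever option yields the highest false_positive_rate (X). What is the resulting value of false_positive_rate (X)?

Option 1 (U := 114, F + 47):
  U = 114
  F = 145 + 47 = 192
  R = 14
  X = 152 − 5·114 − 4·192 − 14 = -1200
Option 2 (R + 28):
  U = 70
  F = 145
  R = 14 + 28 = 42
  X = 152 − 5·70 − 4·145 − 42 = -820
Option 3 (U + 45, R := 65):
  U = 70 + 45 = 115
  F = 145
  R = 65
  X = 152 − 5·115 − 4·145 − 65 = -1068
Comparing — Option 1: X=-1200, Option 2: X=-820, Option 3: X=-1068. Highest is -820 (Option 2).

-820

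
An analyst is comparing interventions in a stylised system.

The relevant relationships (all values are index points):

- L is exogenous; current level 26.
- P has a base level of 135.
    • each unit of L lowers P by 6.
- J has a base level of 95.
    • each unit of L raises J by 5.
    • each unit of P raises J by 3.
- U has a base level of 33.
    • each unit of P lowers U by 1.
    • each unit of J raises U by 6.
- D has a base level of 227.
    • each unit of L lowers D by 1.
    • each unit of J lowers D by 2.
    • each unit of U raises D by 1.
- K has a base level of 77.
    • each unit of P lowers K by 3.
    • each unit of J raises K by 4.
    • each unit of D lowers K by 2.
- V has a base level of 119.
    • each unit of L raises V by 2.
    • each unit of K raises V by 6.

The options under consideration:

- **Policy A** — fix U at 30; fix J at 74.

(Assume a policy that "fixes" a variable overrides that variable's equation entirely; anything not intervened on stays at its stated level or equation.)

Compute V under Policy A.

Policy A (U := 30, J := 74):
  L = 26
  P = 135 − 6·26 = -21
  J = 74
  U = 30
  D = 227 − 26 − 2·74 + 30 = 83
  K = 77 − 3·(-21) + 4·74 − 2·83 = 270
  V = 119 + 2·26 + 6·270 = 1791

1791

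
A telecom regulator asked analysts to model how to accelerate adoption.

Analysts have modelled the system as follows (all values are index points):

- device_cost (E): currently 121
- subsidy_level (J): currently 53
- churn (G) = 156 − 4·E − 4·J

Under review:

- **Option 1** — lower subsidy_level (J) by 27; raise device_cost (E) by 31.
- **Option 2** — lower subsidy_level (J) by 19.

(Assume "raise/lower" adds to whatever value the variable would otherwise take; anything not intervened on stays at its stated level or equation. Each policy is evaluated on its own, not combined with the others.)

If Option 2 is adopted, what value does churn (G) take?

Option 2 (J − 19):
  E = 121
  J = 53 − 19 = 34
  G = 156 − 4·121 − 4·34 = -464

-464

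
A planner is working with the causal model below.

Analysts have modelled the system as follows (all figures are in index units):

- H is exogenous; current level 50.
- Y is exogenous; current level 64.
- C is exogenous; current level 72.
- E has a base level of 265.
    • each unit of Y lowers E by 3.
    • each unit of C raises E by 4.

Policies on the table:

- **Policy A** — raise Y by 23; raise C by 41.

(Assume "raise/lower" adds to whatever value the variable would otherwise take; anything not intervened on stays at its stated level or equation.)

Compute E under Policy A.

456

Policy A (Y + 23, C + 41):
  Y = 64 + 23 = 87
  C = 72 + 41 = 113
  E = 265 − 3·87 + 4·113 = 456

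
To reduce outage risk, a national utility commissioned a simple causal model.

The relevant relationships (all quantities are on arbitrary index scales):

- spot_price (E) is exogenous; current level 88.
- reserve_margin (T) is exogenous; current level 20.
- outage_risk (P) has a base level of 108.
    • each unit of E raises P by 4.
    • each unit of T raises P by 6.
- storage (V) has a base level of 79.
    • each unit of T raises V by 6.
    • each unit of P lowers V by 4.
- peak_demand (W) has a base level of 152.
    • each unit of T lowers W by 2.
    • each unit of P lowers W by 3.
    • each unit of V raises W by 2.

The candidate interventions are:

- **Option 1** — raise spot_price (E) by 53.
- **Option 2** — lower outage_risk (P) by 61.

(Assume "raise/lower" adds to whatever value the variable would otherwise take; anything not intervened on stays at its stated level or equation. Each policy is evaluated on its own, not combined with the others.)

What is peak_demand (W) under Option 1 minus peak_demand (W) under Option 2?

Option 1 (E + 53):
  E = 88 + 53 = 141
  T = 20
  P = 108 + 4·141 + 6·20 = 792
  V = 79 + 6·20 − 4·792 = -2969
  W = 152 − 2·20 − 3·792 + 2·(-2969) = -8202
Option 2 (P − 61):
  E = 88
  T = 20
  P = 108 + 4·88 + 6·20 (−61 from intervention) = 519
  V = 79 + 6·20 − 4·519 = -1877
  W = 152 − 2·20 − 3·519 + 2·(-1877) = -5199
W: -8202 − (-5199) = -3003

-3003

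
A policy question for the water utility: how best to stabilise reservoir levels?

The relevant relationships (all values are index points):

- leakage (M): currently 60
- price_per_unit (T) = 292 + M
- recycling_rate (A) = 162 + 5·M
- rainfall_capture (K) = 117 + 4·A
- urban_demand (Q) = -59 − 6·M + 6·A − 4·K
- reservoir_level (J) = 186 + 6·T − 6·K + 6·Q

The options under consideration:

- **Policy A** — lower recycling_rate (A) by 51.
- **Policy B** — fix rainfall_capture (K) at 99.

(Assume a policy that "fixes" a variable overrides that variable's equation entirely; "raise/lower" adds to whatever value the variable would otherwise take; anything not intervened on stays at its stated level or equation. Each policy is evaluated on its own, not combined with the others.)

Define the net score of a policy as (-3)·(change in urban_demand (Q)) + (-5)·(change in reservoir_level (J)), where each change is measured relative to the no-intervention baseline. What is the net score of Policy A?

-22950

Baseline:
  M = 60
  T = 292 + 60 = 352
  A = 162 + 5·60 = 462
  K = 117 + 4·462 = 1965
  Q = -59 − 6·60 + 6·462 − 4·1965 = -5507
  J = 186 + 6·352 − 6·1965 + 6·(-5507) = -42534
Policy A (A − 51):
  M = 60
  T = 292 + 60 = 352
  A = 162 + 5·60 (−51 from intervention) = 411
  K = 117 + 4·411 = 1761
  Q = -59 − 6·60 + 6·411 − 4·1761 = -4997
  J = 186 + 6·352 − 6·1761 + 6·(-4997) = -38250
ΔQ = -4997 − (-5507) = 510; ΔJ = -38250 − (-42534) = 4284
Score = (-3)·510 + (-5)·4284 = -22950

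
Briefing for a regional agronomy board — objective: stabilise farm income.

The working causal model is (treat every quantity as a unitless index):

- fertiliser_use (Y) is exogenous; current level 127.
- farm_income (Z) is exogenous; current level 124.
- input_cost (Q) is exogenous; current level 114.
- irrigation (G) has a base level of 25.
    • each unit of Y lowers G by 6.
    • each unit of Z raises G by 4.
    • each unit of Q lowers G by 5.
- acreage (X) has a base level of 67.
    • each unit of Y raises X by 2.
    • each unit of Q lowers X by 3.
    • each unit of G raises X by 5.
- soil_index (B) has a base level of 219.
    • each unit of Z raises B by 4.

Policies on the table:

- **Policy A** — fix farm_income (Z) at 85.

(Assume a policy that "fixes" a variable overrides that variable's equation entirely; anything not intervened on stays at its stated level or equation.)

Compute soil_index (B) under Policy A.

559

Policy A (Z := 85):
  Z = 85
  B = 219 + 4·85 = 559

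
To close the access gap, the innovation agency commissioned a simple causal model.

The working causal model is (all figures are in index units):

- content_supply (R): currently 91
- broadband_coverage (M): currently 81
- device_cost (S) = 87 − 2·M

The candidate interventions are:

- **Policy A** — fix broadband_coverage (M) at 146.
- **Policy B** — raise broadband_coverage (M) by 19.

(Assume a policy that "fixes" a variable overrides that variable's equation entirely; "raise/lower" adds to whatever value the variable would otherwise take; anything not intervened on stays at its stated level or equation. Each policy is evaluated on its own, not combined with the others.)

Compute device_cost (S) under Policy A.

Policy A (M := 146):
  M = 146
  S = 87 − 2·146 = -205

-205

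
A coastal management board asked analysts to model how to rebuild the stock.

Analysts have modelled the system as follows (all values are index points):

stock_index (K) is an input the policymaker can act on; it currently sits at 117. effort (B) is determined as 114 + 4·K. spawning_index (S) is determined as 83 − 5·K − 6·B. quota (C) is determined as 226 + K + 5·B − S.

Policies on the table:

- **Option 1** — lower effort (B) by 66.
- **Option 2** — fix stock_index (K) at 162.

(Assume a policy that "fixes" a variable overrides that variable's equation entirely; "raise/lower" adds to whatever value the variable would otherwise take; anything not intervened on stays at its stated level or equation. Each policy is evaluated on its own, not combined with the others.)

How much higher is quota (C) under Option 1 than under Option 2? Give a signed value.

-2976

Option 1 (B − 66):
  K = 117
  B = 114 + 4·117 (−66 from intervention) = 516
  S = 83 − 5·117 − 6·516 = -3598
  C = 226 + 117 + 5·516 − (-3598) = 6521
Option 2 (K := 162):
  K = 162
  B = 114 + 4·162 = 762
  S = 83 − 5·162 − 6·762 = -5299
  C = 226 + 162 + 5·762 − (-5299) = 9497
C: 6521 − 9497 = -2976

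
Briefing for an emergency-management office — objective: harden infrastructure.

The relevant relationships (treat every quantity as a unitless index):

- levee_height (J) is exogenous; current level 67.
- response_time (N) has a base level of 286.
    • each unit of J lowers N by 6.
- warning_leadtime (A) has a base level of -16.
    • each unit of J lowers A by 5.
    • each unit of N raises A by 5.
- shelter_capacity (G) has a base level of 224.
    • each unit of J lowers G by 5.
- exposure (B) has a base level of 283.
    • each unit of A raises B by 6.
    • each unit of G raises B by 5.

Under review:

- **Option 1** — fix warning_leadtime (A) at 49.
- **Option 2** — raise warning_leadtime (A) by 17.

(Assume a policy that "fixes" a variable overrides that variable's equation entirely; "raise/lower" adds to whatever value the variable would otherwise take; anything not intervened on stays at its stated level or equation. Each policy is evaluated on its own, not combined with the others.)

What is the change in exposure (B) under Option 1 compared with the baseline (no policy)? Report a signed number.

5880

Baseline:
  J = 67
  N = 286 − 6·67 = -116
  A = -16 − 5·67 + 5·(-116) = -931
  G = 224 − 5·67 = -111
  B = 283 + 6·(-931) + 5·(-111) = -5858
Option 1 (A := 49):
  J = 67
  N = 286 − 6·67 = -116
  A = 49
  G = 224 − 5·67 = -111
  B = 283 + 6·49 + 5·(-111) = 22
Change in B: 22 − (-5858) = 5880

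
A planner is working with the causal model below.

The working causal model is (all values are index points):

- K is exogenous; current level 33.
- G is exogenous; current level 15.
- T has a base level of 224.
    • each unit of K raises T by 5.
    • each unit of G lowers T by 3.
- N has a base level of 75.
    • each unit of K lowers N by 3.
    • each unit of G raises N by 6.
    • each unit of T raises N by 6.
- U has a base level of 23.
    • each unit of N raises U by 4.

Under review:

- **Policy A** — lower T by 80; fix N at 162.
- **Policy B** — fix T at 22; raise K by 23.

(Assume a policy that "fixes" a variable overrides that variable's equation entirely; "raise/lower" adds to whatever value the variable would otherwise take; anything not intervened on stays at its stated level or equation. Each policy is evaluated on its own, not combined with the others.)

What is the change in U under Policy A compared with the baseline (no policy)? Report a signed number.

Baseline:
  K = 33
  G = 15
  T = 224 + 5·33 − 3·15 = 344
  N = 75 − 3·33 + 6·15 + 6·344 = 2130
  U = 23 + 4·2130 = 8543
Policy A (T − 80, N := 162):
  K = 33
  G = 15
  T = 224 + 5·33 − 3·15 (−80 from intervention) = 264
  N = 162
  U = 23 + 4·162 = 671
Change in U: 671 − 8543 = -7872

-7872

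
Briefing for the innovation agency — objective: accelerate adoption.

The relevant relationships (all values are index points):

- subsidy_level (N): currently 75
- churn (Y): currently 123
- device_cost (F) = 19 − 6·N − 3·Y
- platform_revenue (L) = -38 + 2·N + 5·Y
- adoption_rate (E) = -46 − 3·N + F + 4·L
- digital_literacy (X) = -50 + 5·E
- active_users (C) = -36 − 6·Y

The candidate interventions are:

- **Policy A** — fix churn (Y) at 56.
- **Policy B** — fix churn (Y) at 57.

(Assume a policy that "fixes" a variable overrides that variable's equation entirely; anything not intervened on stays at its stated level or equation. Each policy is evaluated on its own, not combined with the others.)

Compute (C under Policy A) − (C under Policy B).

6

Policy A (Y := 56):
  Y = 56
  C = -36 − 6·56 = -372
Policy B (Y := 57):
  Y = 57
  C = -36 − 6·57 = -378
C: -372 − (-378) = 6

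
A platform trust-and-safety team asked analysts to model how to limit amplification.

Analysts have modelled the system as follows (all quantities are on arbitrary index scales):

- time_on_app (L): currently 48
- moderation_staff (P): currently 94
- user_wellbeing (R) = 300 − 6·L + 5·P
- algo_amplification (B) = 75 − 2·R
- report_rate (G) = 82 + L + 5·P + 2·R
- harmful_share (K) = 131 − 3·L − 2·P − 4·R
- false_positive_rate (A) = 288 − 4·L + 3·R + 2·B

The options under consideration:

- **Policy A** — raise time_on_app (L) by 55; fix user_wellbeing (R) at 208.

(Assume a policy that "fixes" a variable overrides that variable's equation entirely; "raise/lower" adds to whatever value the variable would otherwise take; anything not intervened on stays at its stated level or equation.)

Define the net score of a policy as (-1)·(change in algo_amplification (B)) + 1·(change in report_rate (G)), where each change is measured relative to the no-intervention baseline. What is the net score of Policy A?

-1041

Baseline:
  L = 48
  P = 94
  R = 300 − 6·48 + 5·94 = 482
  B = 75 − 2·482 = -889
  G = 82 + 48 + 5·94 + 2·482 = 1564
Policy A (L + 55, R := 208):
  L = 48 + 55 = 103
  P = 94
  R = 208
  B = 75 − 2·208 = -341
  G = 82 + 103 + 5·94 + 2·208 = 1071
ΔB = -341 − (-889) = 548; ΔG = 1071 − 1564 = -493
Score = (-1)·548 + 1·(-493) = -1041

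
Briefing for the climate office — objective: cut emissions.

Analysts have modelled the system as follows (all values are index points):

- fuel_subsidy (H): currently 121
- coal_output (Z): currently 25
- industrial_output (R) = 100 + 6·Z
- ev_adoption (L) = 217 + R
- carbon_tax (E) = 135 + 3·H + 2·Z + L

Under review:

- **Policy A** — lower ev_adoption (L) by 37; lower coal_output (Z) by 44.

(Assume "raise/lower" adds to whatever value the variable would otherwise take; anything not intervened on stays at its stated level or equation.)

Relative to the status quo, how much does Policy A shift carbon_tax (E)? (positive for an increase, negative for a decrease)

Baseline:
  H = 121
  Z = 25
  R = 100 + 6·25 = 250
  L = 217 + 250 = 467
  E = 135 + 3·121 + 2·25 + 467 = 1015
Policy A (L − 37, Z − 44):
  H = 121
  Z = 25 − 44 = -19
  R = 100 + 6·(-19) = -14
  L = 217 + (-14) (−37 from intervention) = 166
  E = 135 + 3·121 + 2·(-19) + 166 = 626
Change in E: 626 − 1015 = -389

-389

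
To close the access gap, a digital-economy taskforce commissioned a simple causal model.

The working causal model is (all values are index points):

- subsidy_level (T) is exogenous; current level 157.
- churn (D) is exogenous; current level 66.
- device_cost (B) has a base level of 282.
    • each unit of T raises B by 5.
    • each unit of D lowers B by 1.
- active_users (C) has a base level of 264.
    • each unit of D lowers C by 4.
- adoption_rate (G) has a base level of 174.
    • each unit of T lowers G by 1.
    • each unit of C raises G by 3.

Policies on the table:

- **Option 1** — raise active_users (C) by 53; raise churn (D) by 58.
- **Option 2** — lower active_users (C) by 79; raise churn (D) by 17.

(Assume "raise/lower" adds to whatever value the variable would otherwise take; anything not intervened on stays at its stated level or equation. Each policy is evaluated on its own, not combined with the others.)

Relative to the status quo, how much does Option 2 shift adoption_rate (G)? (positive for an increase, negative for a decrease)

-441

Baseline:
  T = 157
  D = 66
  C = 264 − 4·66 = 0
  G = 174 − 157 + 3·0 = 17
Option 2 (C − 79, D + 17):
  T = 157
  D = 66 + 17 = 83
  C = 264 − 4·83 (−79 from intervention) = -147
  G = 174 − 157 + 3·(-147) = -424
Change in G: -424 − 17 = -441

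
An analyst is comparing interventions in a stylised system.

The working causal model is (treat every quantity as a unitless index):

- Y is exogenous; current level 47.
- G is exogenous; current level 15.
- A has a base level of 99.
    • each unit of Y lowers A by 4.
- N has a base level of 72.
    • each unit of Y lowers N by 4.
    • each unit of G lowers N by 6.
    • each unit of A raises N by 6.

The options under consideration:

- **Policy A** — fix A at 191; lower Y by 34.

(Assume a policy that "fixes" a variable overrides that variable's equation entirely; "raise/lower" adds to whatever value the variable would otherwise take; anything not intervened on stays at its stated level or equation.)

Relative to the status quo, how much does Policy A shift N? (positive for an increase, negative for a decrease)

1816

Baseline:
  Y = 47
  G = 15
  A = 99 − 4·47 = -89
  N = 72 − 4·47 − 6·15 + 6·(-89) = -740
Policy A (A := 191, Y − 34):
  Y = 47 − 34 = 13
  G = 15
  A = 191
  N = 72 − 4·13 − 6·15 + 6·191 = 1076
Change in N: 1076 − (-740) = 1816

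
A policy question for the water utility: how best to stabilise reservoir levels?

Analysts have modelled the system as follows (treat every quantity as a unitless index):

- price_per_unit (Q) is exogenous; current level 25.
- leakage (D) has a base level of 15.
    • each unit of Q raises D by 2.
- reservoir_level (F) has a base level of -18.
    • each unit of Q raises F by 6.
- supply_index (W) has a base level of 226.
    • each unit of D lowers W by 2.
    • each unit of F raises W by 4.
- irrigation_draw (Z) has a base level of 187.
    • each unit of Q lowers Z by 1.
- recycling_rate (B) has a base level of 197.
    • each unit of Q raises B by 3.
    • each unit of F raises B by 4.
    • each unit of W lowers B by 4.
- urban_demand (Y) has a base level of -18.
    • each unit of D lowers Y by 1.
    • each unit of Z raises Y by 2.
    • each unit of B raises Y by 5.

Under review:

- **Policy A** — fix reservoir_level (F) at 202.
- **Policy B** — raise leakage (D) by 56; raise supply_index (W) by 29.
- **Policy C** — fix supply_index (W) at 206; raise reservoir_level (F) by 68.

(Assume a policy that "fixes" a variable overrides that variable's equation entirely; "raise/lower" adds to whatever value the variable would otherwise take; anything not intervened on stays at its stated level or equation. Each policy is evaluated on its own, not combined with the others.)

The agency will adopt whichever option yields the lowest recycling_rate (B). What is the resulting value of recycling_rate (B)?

-2536

Policy A (F := 202):
  Q = 25
  D = 15 + 2·25 = 65
  F = 202
  W = 226 − 2·65 + 4·202 = 904
  B = 197 + 3·25 + 4·202 − 4·904 = -2536
Policy B (D + 56, W + 29):
  Q = 25
  D = 15 + 2·25 (+56 from intervention) = 121
  F = -18 + 6·25 = 132
  W = 226 − 2·121 + 4·132 (+29 from intervention) = 541
  B = 197 + 3·25 + 4·132 − 4·541 = -1364
Policy C (W := 206, F + 68):
  Q = 25
  D = 15 + 2·25 = 65
  F = -18 + 6·25 (+68 from intervention) = 200
  W = 206
  B = 197 + 3·25 + 4·200 − 4·206 = 248
Comparing — Policy A: B=-2536, Policy B: B=-1364, Policy C: B=248. Lowest is -2536 (Policy A).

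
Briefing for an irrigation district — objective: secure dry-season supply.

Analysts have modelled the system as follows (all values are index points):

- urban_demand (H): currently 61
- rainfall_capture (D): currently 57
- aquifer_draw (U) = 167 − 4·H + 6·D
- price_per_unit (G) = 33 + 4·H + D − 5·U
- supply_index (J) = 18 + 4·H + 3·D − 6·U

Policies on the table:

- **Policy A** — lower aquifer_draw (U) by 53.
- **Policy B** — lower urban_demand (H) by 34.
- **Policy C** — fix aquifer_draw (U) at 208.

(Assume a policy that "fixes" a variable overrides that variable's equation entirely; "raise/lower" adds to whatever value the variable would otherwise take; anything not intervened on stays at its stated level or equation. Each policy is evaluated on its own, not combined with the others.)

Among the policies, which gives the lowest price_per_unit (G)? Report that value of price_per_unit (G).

-1807

Policy A (U − 53):
  H = 61
  D = 57
  U = 167 − 4·61 + 6·57 (−53 from intervention) = 212
  G = 33 + 4·61 + 57 − 5·212 = -726
Policy B (H − 34):
  H = 61 − 34 = 27
  D = 57
  U = 167 − 4·27 + 6·57 = 401
  G = 33 + 4·27 + 57 − 5·401 = -1807
Policy C (U := 208):
  H = 61
  D = 57
  U = 208
  G = 33 + 4·61 + 57 − 5·208 = -706
Comparing — Policy A: G=-726, Policy B: G=-1807, Policy C: G=-706. Lowest is -1807 (Policy B).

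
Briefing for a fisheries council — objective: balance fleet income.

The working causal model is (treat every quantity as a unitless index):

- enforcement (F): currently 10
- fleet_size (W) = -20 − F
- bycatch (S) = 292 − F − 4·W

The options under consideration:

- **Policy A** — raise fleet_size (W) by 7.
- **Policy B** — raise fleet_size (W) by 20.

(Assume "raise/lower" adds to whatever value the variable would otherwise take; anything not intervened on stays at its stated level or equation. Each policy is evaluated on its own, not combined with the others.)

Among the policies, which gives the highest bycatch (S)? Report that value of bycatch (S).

374

Policy A (W + 7):
  F = 10
  W = -20 − 10 (+7 from intervention) = -23
  S = 292 − 10 − 4·(-23) = 374
Policy B (W + 20):
  F = 10
  W = -20 − 10 (+20 from intervention) = -10
  S = 292 − 10 − 4·(-10) = 322
Comparing — Policy A: S=374, Policy B: S=322. Highest is 374 (Policy A).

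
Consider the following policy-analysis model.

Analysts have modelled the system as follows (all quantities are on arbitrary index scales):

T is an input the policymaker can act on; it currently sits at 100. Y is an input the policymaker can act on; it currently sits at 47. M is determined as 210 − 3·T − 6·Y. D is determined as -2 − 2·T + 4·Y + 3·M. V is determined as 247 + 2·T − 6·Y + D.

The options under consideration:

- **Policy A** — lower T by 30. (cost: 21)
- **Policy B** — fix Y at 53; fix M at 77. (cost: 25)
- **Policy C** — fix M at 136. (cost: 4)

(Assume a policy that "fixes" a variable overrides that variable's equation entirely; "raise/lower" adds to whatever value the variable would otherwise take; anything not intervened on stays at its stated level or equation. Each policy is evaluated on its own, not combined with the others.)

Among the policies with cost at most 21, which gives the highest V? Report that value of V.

559

Policy A (T − 30):
  T = 100 − 30 = 70
  Y = 47
  M = 210 − 3·70 − 6·47 = -282
  D = -2 − 2·70 + 4·47 + 3·(-282) = -800
  V = 247 + 2·70 − 6·47 + (-800) = -695
Policy C (M := 136):
  T = 100
  Y = 47
  M = 136
  D = -2 − 2·100 + 4·47 + 3·136 = 394
  V = 247 + 2·100 − 6·47 + 394 = 559
Comparing — Policy A: V=-695, Policy C: V=559. Highest is 559 (Policy C).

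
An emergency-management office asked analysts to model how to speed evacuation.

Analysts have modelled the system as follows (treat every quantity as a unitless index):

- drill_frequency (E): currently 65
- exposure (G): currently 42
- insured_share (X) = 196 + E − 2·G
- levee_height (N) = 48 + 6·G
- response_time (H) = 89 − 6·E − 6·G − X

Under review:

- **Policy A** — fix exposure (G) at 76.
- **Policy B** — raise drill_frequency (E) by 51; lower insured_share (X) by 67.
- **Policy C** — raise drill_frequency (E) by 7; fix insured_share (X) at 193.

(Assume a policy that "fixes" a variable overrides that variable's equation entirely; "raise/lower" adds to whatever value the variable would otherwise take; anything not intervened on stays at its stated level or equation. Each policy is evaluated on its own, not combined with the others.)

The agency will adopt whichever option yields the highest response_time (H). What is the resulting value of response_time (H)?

Policy A (G := 76):
  E = 65
  G = 76
  X = 196 + 65 − 2·76 = 109
  H = 89 − 6·65 − 6·76 − 109 = -866
Policy B (E + 51, X − 67):
  E = 65 + 51 = 116
  G = 42
  X = 196 + 116 − 2·42 (−67 from intervention) = 161
  H = 89 − 6·116 − 6·42 − 161 = -1020
Policy C (E + 7, X := 193):
  E = 65 + 7 = 72
  G = 42
  X = 193
  H = 89 − 6·72 − 6·42 − 193 = -788
Comparing — Policy A: H=-866, Policy B: H=-1020, Policy C: H=-788. Highest is -788 (Policy C).

-788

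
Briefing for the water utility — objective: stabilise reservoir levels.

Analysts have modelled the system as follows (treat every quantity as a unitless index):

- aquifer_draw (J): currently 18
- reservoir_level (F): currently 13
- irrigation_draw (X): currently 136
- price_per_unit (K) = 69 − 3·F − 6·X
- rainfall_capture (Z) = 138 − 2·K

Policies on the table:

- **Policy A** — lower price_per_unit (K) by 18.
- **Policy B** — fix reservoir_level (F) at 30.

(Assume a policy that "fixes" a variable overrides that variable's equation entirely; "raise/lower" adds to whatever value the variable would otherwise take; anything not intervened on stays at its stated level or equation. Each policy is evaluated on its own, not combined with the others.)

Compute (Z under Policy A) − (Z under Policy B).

-66

Policy A (K − 18):
  F = 13
  X = 136
  K = 69 − 3·13 − 6·136 (−18 from intervention) = -804
  Z = 138 − 2·(-804) = 1746
Policy B (F := 30):
  F = 30
  X = 136
  K = 69 − 3·30 − 6·136 = -837
  Z = 138 − 2·(-837) = 1812
Z: 1746 − 1812 = -66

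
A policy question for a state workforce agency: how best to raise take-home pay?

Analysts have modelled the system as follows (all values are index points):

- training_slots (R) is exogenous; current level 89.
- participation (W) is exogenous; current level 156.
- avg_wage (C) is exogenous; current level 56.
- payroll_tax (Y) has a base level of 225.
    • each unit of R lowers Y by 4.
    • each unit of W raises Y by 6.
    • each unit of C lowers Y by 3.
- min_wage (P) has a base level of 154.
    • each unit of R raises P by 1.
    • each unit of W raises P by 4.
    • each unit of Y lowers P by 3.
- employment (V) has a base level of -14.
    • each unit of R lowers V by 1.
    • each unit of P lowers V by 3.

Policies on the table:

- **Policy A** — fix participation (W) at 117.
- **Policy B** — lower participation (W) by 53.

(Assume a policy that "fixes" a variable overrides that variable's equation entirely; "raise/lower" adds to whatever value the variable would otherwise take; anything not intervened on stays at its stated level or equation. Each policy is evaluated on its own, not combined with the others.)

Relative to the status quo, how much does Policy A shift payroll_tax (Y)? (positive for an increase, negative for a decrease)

Baseline:
  R = 89
  W = 156
  C = 56
  Y = 225 − 4·89 + 6·156 − 3·56 = 637
Policy A (W := 117):
  R = 89
  W = 117
  C = 56
  Y = 225 − 4·89 + 6·117 − 3·56 = 403
Change in Y: 403 − 637 = -234

-234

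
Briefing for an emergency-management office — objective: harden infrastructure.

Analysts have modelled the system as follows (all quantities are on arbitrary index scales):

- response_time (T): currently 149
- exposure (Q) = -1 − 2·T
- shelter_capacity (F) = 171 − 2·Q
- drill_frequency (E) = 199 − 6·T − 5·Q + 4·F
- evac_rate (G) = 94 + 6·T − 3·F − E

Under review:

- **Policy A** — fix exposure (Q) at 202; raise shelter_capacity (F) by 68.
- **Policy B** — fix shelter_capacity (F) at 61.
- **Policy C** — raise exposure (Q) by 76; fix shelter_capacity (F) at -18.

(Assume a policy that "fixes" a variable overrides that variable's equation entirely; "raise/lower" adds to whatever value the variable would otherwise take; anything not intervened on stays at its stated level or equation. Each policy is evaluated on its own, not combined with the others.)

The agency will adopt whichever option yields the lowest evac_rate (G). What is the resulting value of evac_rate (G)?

Policy A (Q := 202, F + 68):
  T = 149
  Q = 202
  F = 171 − 2·202 (+68 from intervention) = -165
  E = 199 − 6·149 − 5·202 + 4·(-165) = -2365
  G = 94 + 6·149 − 3·(-165) − (-2365) = 3848
Policy B (F := 61):
  T = 149
  Q = -1 − 2·149 = -299
  F = 61
  E = 199 − 6·149 − 5·(-299) + 4·61 = 1044
  G = 94 + 6·149 − 3·61 − 1044 = -239
Policy C (Q + 76, F := -18):
  T = 149
  Q = -1 − 2·149 (+76 from intervention) = -223
  F = -18
  E = 199 − 6·149 − 5·(-223) + 4·(-18) = 348
  G = 94 + 6·149 − 3·(-18) − 348 = 694
Comparing — Policy A: G=3848, Policy B: G=-239, Policy C: G=694. Lowest is -239 (Policy B).

-239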